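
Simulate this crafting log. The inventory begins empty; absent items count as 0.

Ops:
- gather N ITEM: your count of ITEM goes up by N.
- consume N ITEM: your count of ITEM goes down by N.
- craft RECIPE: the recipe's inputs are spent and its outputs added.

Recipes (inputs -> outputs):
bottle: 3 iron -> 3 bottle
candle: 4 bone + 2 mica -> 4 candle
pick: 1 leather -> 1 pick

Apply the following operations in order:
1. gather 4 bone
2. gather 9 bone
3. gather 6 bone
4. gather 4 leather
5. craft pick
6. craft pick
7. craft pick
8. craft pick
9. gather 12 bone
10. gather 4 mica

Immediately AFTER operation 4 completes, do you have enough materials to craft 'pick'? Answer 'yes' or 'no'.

After 1 (gather 4 bone): bone=4
After 2 (gather 9 bone): bone=13
After 3 (gather 6 bone): bone=19
After 4 (gather 4 leather): bone=19 leather=4

Answer: yes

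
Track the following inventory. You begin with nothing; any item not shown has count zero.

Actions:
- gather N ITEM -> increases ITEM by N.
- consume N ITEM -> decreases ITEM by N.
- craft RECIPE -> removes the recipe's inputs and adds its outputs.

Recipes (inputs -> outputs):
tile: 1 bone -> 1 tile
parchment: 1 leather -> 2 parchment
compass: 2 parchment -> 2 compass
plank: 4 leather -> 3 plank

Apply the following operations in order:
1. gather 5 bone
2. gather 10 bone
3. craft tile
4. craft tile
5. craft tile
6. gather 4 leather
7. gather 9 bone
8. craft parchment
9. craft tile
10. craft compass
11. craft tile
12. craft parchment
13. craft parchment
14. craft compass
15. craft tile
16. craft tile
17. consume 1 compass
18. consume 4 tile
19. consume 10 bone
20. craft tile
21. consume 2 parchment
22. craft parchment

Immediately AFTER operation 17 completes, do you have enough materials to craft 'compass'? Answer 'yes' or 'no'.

After 1 (gather 5 bone): bone=5
After 2 (gather 10 bone): bone=15
After 3 (craft tile): bone=14 tile=1
After 4 (craft tile): bone=13 tile=2
After 5 (craft tile): bone=12 tile=3
After 6 (gather 4 leather): bone=12 leather=4 tile=3
After 7 (gather 9 bone): bone=21 leather=4 tile=3
After 8 (craft parchment): bone=21 leather=3 parchment=2 tile=3
After 9 (craft tile): bone=20 leather=3 parchment=2 tile=4
After 10 (craft compass): bone=20 compass=2 leather=3 tile=4
After 11 (craft tile): bone=19 compass=2 leather=3 tile=5
After 12 (craft parchment): bone=19 compass=2 leather=2 parchment=2 tile=5
After 13 (craft parchment): bone=19 compass=2 leather=1 parchment=4 tile=5
After 14 (craft compass): bone=19 compass=4 leather=1 parchment=2 tile=5
After 15 (craft tile): bone=18 compass=4 leather=1 parchment=2 tile=6
After 16 (craft tile): bone=17 compass=4 leather=1 parchment=2 tile=7
After 17 (consume 1 compass): bone=17 compass=3 leather=1 parchment=2 tile=7

Answer: yes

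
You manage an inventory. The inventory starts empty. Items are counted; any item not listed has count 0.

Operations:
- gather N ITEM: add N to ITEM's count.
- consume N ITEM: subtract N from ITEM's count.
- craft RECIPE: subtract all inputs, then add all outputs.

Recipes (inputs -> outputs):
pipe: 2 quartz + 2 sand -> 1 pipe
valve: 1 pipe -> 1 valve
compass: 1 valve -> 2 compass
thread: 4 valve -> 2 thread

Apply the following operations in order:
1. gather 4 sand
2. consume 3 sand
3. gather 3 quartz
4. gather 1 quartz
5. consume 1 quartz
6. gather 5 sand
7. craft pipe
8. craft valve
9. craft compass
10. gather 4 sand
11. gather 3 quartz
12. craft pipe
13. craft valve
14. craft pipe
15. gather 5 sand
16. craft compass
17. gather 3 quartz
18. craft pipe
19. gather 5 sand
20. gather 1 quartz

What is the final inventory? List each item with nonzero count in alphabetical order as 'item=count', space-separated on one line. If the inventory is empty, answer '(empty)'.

Answer: compass=4 pipe=2 quartz=2 sand=12

Derivation:
After 1 (gather 4 sand): sand=4
After 2 (consume 3 sand): sand=1
After 3 (gather 3 quartz): quartz=3 sand=1
After 4 (gather 1 quartz): quartz=4 sand=1
After 5 (consume 1 quartz): quartz=3 sand=1
After 6 (gather 5 sand): quartz=3 sand=6
After 7 (craft pipe): pipe=1 quartz=1 sand=4
After 8 (craft valve): quartz=1 sand=4 valve=1
After 9 (craft compass): compass=2 quartz=1 sand=4
After 10 (gather 4 sand): compass=2 quartz=1 sand=8
After 11 (gather 3 quartz): compass=2 quartz=4 sand=8
After 12 (craft pipe): compass=2 pipe=1 quartz=2 sand=6
After 13 (craft valve): compass=2 quartz=2 sand=6 valve=1
After 14 (craft pipe): compass=2 pipe=1 sand=4 valve=1
After 15 (gather 5 sand): compass=2 pipe=1 sand=9 valve=1
After 16 (craft compass): compass=4 pipe=1 sand=9
After 17 (gather 3 quartz): compass=4 pipe=1 quartz=3 sand=9
After 18 (craft pipe): compass=4 pipe=2 quartz=1 sand=7
After 19 (gather 5 sand): compass=4 pipe=2 quartz=1 sand=12
After 20 (gather 1 quartz): compass=4 pipe=2 quartz=2 sand=12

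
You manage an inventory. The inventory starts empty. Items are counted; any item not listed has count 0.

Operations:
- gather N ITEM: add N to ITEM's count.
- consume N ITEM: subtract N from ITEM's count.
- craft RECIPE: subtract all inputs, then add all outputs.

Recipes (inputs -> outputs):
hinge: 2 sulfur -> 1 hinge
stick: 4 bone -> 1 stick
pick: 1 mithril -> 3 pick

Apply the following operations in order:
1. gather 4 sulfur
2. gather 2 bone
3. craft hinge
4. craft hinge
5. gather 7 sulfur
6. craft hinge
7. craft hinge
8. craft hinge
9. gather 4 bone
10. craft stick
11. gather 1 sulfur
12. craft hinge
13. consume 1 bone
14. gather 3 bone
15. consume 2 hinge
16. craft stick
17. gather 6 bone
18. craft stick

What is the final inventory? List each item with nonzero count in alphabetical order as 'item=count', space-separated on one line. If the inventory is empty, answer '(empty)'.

Answer: bone=2 hinge=4 stick=3

Derivation:
After 1 (gather 4 sulfur): sulfur=4
After 2 (gather 2 bone): bone=2 sulfur=4
After 3 (craft hinge): bone=2 hinge=1 sulfur=2
After 4 (craft hinge): bone=2 hinge=2
After 5 (gather 7 sulfur): bone=2 hinge=2 sulfur=7
After 6 (craft hinge): bone=2 hinge=3 sulfur=5
After 7 (craft hinge): bone=2 hinge=4 sulfur=3
After 8 (craft hinge): bone=2 hinge=5 sulfur=1
After 9 (gather 4 bone): bone=6 hinge=5 sulfur=1
After 10 (craft stick): bone=2 hinge=5 stick=1 sulfur=1
After 11 (gather 1 sulfur): bone=2 hinge=5 stick=1 sulfur=2
After 12 (craft hinge): bone=2 hinge=6 stick=1
After 13 (consume 1 bone): bone=1 hinge=6 stick=1
After 14 (gather 3 bone): bone=4 hinge=6 stick=1
After 15 (consume 2 hinge): bone=4 hinge=4 stick=1
After 16 (craft stick): hinge=4 stick=2
After 17 (gather 6 bone): bone=6 hinge=4 stick=2
After 18 (craft stick): bone=2 hinge=4 stick=3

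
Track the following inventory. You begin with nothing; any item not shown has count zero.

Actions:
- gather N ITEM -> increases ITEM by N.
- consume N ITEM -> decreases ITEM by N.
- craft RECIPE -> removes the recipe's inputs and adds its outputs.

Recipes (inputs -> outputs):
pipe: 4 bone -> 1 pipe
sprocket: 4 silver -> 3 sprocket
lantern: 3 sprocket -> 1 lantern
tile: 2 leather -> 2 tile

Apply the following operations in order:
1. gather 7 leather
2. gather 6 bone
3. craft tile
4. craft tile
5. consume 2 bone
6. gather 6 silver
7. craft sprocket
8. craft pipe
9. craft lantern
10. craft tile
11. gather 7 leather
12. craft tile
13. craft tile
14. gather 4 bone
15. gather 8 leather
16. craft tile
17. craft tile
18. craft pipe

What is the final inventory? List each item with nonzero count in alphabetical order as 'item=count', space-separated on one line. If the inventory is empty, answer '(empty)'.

After 1 (gather 7 leather): leather=7
After 2 (gather 6 bone): bone=6 leather=7
After 3 (craft tile): bone=6 leather=5 tile=2
After 4 (craft tile): bone=6 leather=3 tile=4
After 5 (consume 2 bone): bone=4 leather=3 tile=4
After 6 (gather 6 silver): bone=4 leather=3 silver=6 tile=4
After 7 (craft sprocket): bone=4 leather=3 silver=2 sprocket=3 tile=4
After 8 (craft pipe): leather=3 pipe=1 silver=2 sprocket=3 tile=4
After 9 (craft lantern): lantern=1 leather=3 pipe=1 silver=2 tile=4
After 10 (craft tile): lantern=1 leather=1 pipe=1 silver=2 tile=6
After 11 (gather 7 leather): lantern=1 leather=8 pipe=1 silver=2 tile=6
After 12 (craft tile): lantern=1 leather=6 pipe=1 silver=2 tile=8
After 13 (craft tile): lantern=1 leather=4 pipe=1 silver=2 tile=10
After 14 (gather 4 bone): bone=4 lantern=1 leather=4 pipe=1 silver=2 tile=10
After 15 (gather 8 leather): bone=4 lantern=1 leather=12 pipe=1 silver=2 tile=10
After 16 (craft tile): bone=4 lantern=1 leather=10 pipe=1 silver=2 tile=12
After 17 (craft tile): bone=4 lantern=1 leather=8 pipe=1 silver=2 tile=14
After 18 (craft pipe): lantern=1 leather=8 pipe=2 silver=2 tile=14

Answer: lantern=1 leather=8 pipe=2 silver=2 tile=14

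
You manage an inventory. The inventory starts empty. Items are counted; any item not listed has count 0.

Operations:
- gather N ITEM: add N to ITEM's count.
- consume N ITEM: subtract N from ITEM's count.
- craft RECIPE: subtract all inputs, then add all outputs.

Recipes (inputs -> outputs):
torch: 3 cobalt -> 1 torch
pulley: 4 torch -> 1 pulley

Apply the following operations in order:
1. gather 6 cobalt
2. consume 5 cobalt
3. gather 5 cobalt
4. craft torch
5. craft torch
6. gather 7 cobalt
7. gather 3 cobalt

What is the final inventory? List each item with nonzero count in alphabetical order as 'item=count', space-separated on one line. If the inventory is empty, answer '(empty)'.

Answer: cobalt=10 torch=2

Derivation:
After 1 (gather 6 cobalt): cobalt=6
After 2 (consume 5 cobalt): cobalt=1
After 3 (gather 5 cobalt): cobalt=6
After 4 (craft torch): cobalt=3 torch=1
After 5 (craft torch): torch=2
After 6 (gather 7 cobalt): cobalt=7 torch=2
After 7 (gather 3 cobalt): cobalt=10 torch=2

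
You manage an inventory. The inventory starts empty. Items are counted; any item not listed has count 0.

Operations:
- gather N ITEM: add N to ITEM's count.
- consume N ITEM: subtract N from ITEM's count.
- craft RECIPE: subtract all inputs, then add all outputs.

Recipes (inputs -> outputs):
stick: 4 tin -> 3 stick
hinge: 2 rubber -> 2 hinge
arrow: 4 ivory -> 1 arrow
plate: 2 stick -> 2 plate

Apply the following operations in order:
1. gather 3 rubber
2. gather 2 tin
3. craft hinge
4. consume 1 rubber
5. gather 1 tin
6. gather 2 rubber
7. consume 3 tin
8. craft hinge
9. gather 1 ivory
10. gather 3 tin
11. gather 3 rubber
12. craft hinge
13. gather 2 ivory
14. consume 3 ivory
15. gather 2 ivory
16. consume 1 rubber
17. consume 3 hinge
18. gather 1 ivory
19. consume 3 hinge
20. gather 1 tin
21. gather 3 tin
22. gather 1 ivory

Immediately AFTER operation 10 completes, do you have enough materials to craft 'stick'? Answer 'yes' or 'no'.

Answer: no

Derivation:
After 1 (gather 3 rubber): rubber=3
After 2 (gather 2 tin): rubber=3 tin=2
After 3 (craft hinge): hinge=2 rubber=1 tin=2
After 4 (consume 1 rubber): hinge=2 tin=2
After 5 (gather 1 tin): hinge=2 tin=3
After 6 (gather 2 rubber): hinge=2 rubber=2 tin=3
After 7 (consume 3 tin): hinge=2 rubber=2
After 8 (craft hinge): hinge=4
After 9 (gather 1 ivory): hinge=4 ivory=1
After 10 (gather 3 tin): hinge=4 ivory=1 tin=3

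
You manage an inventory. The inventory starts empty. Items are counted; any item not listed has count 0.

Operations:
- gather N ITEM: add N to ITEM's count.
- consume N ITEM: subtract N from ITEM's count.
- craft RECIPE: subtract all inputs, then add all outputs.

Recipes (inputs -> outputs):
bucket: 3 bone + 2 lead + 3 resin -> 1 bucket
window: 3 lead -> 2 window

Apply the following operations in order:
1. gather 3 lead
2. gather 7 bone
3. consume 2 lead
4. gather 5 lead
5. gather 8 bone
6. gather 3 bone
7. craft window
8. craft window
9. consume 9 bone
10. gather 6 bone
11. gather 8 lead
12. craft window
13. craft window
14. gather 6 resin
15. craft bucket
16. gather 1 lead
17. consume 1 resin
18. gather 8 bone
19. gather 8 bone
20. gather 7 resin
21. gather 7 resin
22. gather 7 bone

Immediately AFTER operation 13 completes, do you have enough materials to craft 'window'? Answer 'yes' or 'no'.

After 1 (gather 3 lead): lead=3
After 2 (gather 7 bone): bone=7 lead=3
After 3 (consume 2 lead): bone=7 lead=1
After 4 (gather 5 lead): bone=7 lead=6
After 5 (gather 8 bone): bone=15 lead=6
After 6 (gather 3 bone): bone=18 lead=6
After 7 (craft window): bone=18 lead=3 window=2
After 8 (craft window): bone=18 window=4
After 9 (consume 9 bone): bone=9 window=4
After 10 (gather 6 bone): bone=15 window=4
After 11 (gather 8 lead): bone=15 lead=8 window=4
After 12 (craft window): bone=15 lead=5 window=6
After 13 (craft window): bone=15 lead=2 window=8

Answer: no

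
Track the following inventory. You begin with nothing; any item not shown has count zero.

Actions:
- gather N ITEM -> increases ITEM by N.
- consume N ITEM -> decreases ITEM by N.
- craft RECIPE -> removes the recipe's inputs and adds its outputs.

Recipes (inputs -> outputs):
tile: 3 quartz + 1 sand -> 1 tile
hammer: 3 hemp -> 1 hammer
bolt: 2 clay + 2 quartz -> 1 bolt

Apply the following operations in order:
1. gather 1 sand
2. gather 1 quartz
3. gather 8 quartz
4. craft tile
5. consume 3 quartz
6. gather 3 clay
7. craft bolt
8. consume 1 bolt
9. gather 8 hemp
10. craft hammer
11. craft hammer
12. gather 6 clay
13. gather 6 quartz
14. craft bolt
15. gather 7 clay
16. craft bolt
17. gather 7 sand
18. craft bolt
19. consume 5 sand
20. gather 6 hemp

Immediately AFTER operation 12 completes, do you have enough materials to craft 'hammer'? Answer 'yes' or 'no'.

After 1 (gather 1 sand): sand=1
After 2 (gather 1 quartz): quartz=1 sand=1
After 3 (gather 8 quartz): quartz=9 sand=1
After 4 (craft tile): quartz=6 tile=1
After 5 (consume 3 quartz): quartz=3 tile=1
After 6 (gather 3 clay): clay=3 quartz=3 tile=1
After 7 (craft bolt): bolt=1 clay=1 quartz=1 tile=1
After 8 (consume 1 bolt): clay=1 quartz=1 tile=1
After 9 (gather 8 hemp): clay=1 hemp=8 quartz=1 tile=1
After 10 (craft hammer): clay=1 hammer=1 hemp=5 quartz=1 tile=1
After 11 (craft hammer): clay=1 hammer=2 hemp=2 quartz=1 tile=1
After 12 (gather 6 clay): clay=7 hammer=2 hemp=2 quartz=1 tile=1

Answer: no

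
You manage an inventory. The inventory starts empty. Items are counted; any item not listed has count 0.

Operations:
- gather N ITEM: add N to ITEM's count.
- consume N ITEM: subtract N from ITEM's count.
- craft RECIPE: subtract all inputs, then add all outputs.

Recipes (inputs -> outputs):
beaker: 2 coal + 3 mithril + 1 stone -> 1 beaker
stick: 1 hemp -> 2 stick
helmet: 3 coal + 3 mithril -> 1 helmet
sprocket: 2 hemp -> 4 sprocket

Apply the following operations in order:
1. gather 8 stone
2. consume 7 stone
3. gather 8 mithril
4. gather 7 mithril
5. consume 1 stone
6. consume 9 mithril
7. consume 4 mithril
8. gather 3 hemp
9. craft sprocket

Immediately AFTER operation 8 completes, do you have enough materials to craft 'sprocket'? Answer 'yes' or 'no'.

Answer: yes

Derivation:
After 1 (gather 8 stone): stone=8
After 2 (consume 7 stone): stone=1
After 3 (gather 8 mithril): mithril=8 stone=1
After 4 (gather 7 mithril): mithril=15 stone=1
After 5 (consume 1 stone): mithril=15
After 6 (consume 9 mithril): mithril=6
After 7 (consume 4 mithril): mithril=2
After 8 (gather 3 hemp): hemp=3 mithril=2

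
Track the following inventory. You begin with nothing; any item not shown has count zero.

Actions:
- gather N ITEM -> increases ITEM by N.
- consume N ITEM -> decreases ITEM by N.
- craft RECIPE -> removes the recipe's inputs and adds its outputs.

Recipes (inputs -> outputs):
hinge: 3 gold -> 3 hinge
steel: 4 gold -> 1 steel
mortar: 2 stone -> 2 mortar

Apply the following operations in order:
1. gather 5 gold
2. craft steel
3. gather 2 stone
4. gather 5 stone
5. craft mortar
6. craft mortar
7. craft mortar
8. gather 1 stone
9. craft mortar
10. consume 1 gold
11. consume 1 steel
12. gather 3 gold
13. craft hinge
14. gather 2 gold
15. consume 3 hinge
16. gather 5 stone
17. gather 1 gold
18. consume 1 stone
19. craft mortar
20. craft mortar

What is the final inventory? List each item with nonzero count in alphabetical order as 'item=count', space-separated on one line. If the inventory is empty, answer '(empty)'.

After 1 (gather 5 gold): gold=5
After 2 (craft steel): gold=1 steel=1
After 3 (gather 2 stone): gold=1 steel=1 stone=2
After 4 (gather 5 stone): gold=1 steel=1 stone=7
After 5 (craft mortar): gold=1 mortar=2 steel=1 stone=5
After 6 (craft mortar): gold=1 mortar=4 steel=1 stone=3
After 7 (craft mortar): gold=1 mortar=6 steel=1 stone=1
After 8 (gather 1 stone): gold=1 mortar=6 steel=1 stone=2
After 9 (craft mortar): gold=1 mortar=8 steel=1
After 10 (consume 1 gold): mortar=8 steel=1
After 11 (consume 1 steel): mortar=8
After 12 (gather 3 gold): gold=3 mortar=8
After 13 (craft hinge): hinge=3 mortar=8
After 14 (gather 2 gold): gold=2 hinge=3 mortar=8
After 15 (consume 3 hinge): gold=2 mortar=8
After 16 (gather 5 stone): gold=2 mortar=8 stone=5
After 17 (gather 1 gold): gold=3 mortar=8 stone=5
After 18 (consume 1 stone): gold=3 mortar=8 stone=4
After 19 (craft mortar): gold=3 mortar=10 stone=2
After 20 (craft mortar): gold=3 mortar=12

Answer: gold=3 mortar=12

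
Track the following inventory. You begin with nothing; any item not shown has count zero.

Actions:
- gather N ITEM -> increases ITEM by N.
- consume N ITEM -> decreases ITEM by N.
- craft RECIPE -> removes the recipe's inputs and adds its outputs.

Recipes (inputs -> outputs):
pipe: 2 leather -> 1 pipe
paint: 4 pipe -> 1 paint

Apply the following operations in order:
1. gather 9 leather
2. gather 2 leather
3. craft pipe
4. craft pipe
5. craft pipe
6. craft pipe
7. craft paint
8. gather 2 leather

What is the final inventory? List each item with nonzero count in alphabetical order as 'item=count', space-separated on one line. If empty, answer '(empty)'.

After 1 (gather 9 leather): leather=9
After 2 (gather 2 leather): leather=11
After 3 (craft pipe): leather=9 pipe=1
After 4 (craft pipe): leather=7 pipe=2
After 5 (craft pipe): leather=5 pipe=3
After 6 (craft pipe): leather=3 pipe=4
After 7 (craft paint): leather=3 paint=1
After 8 (gather 2 leather): leather=5 paint=1

Answer: leather=5 paint=1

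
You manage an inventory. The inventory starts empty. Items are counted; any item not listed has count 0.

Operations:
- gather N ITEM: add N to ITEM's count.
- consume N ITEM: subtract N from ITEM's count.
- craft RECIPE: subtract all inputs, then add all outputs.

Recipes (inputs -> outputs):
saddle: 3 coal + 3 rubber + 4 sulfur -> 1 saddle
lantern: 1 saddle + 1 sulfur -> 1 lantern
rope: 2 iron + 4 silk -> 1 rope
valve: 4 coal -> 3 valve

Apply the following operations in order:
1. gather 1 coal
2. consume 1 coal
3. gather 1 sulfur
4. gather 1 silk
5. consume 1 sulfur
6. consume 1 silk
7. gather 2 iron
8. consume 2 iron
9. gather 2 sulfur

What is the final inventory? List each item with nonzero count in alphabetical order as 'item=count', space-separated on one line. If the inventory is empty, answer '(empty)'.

After 1 (gather 1 coal): coal=1
After 2 (consume 1 coal): (empty)
After 3 (gather 1 sulfur): sulfur=1
After 4 (gather 1 silk): silk=1 sulfur=1
After 5 (consume 1 sulfur): silk=1
After 6 (consume 1 silk): (empty)
After 7 (gather 2 iron): iron=2
After 8 (consume 2 iron): (empty)
After 9 (gather 2 sulfur): sulfur=2

Answer: sulfur=2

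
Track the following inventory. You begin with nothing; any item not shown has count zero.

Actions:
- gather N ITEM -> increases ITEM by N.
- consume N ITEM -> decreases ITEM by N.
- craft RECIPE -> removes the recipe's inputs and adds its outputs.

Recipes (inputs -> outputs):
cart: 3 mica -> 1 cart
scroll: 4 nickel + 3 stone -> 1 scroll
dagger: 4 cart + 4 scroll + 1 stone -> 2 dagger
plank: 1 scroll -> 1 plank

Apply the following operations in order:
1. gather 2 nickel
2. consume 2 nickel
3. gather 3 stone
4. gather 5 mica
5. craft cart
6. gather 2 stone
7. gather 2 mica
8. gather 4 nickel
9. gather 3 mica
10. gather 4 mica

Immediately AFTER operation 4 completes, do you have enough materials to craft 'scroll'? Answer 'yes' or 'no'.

After 1 (gather 2 nickel): nickel=2
After 2 (consume 2 nickel): (empty)
After 3 (gather 3 stone): stone=3
After 4 (gather 5 mica): mica=5 stone=3

Answer: no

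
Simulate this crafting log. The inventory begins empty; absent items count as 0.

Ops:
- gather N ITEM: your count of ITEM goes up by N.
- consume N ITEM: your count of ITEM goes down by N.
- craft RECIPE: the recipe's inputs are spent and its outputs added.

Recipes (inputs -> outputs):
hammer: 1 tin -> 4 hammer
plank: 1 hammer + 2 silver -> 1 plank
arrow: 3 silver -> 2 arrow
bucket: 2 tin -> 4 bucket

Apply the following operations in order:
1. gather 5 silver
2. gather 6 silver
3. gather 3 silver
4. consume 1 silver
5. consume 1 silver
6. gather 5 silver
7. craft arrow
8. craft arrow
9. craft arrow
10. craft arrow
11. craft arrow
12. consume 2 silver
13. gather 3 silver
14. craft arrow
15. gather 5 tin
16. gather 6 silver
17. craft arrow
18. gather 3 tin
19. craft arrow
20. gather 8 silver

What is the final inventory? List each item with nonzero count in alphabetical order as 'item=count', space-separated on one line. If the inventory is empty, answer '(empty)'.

After 1 (gather 5 silver): silver=5
After 2 (gather 6 silver): silver=11
After 3 (gather 3 silver): silver=14
After 4 (consume 1 silver): silver=13
After 5 (consume 1 silver): silver=12
After 6 (gather 5 silver): silver=17
After 7 (craft arrow): arrow=2 silver=14
After 8 (craft arrow): arrow=4 silver=11
After 9 (craft arrow): arrow=6 silver=8
After 10 (craft arrow): arrow=8 silver=5
After 11 (craft arrow): arrow=10 silver=2
After 12 (consume 2 silver): arrow=10
After 13 (gather 3 silver): arrow=10 silver=3
After 14 (craft arrow): arrow=12
After 15 (gather 5 tin): arrow=12 tin=5
After 16 (gather 6 silver): arrow=12 silver=6 tin=5
After 17 (craft arrow): arrow=14 silver=3 tin=5
After 18 (gather 3 tin): arrow=14 silver=3 tin=8
After 19 (craft arrow): arrow=16 tin=8
After 20 (gather 8 silver): arrow=16 silver=8 tin=8

Answer: arrow=16 silver=8 tin=8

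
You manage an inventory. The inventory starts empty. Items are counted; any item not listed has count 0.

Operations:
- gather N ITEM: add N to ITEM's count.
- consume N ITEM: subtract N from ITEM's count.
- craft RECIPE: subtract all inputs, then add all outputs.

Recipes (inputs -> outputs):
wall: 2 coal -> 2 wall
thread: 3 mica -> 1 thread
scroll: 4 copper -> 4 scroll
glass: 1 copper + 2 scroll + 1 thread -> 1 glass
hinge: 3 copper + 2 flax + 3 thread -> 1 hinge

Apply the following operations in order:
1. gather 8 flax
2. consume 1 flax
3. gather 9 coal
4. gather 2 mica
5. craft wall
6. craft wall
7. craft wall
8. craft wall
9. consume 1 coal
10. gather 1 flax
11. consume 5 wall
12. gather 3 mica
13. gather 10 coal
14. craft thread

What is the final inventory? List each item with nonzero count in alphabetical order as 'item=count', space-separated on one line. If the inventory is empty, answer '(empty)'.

After 1 (gather 8 flax): flax=8
After 2 (consume 1 flax): flax=7
After 3 (gather 9 coal): coal=9 flax=7
After 4 (gather 2 mica): coal=9 flax=7 mica=2
After 5 (craft wall): coal=7 flax=7 mica=2 wall=2
After 6 (craft wall): coal=5 flax=7 mica=2 wall=4
After 7 (craft wall): coal=3 flax=7 mica=2 wall=6
After 8 (craft wall): coal=1 flax=7 mica=2 wall=8
After 9 (consume 1 coal): flax=7 mica=2 wall=8
After 10 (gather 1 flax): flax=8 mica=2 wall=8
After 11 (consume 5 wall): flax=8 mica=2 wall=3
After 12 (gather 3 mica): flax=8 mica=5 wall=3
After 13 (gather 10 coal): coal=10 flax=8 mica=5 wall=3
After 14 (craft thread): coal=10 flax=8 mica=2 thread=1 wall=3

Answer: coal=10 flax=8 mica=2 thread=1 wall=3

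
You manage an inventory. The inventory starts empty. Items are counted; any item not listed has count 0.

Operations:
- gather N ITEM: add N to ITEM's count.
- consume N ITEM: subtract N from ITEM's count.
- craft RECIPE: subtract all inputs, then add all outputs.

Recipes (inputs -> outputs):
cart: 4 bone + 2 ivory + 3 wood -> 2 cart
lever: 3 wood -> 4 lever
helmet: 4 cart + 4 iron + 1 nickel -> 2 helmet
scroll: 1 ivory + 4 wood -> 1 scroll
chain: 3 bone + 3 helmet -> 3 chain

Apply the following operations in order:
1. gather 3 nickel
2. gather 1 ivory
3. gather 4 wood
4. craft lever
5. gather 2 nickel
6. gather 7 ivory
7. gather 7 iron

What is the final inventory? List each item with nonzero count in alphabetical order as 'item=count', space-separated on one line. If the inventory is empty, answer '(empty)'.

Answer: iron=7 ivory=8 lever=4 nickel=5 wood=1

Derivation:
After 1 (gather 3 nickel): nickel=3
After 2 (gather 1 ivory): ivory=1 nickel=3
After 3 (gather 4 wood): ivory=1 nickel=3 wood=4
After 4 (craft lever): ivory=1 lever=4 nickel=3 wood=1
After 5 (gather 2 nickel): ivory=1 lever=4 nickel=5 wood=1
After 6 (gather 7 ivory): ivory=8 lever=4 nickel=5 wood=1
After 7 (gather 7 iron): iron=7 ivory=8 lever=4 nickel=5 wood=1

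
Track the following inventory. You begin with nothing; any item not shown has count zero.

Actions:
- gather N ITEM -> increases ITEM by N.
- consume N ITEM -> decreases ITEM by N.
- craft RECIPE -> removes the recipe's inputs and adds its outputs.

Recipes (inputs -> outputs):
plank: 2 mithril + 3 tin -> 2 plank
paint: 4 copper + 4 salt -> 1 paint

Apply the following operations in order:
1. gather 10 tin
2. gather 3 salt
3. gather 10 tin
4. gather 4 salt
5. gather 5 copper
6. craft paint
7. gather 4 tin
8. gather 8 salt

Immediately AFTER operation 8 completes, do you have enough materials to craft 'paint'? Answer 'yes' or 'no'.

Answer: no

Derivation:
After 1 (gather 10 tin): tin=10
After 2 (gather 3 salt): salt=3 tin=10
After 3 (gather 10 tin): salt=3 tin=20
After 4 (gather 4 salt): salt=7 tin=20
After 5 (gather 5 copper): copper=5 salt=7 tin=20
After 6 (craft paint): copper=1 paint=1 salt=3 tin=20
After 7 (gather 4 tin): copper=1 paint=1 salt=3 tin=24
After 8 (gather 8 salt): copper=1 paint=1 salt=11 tin=24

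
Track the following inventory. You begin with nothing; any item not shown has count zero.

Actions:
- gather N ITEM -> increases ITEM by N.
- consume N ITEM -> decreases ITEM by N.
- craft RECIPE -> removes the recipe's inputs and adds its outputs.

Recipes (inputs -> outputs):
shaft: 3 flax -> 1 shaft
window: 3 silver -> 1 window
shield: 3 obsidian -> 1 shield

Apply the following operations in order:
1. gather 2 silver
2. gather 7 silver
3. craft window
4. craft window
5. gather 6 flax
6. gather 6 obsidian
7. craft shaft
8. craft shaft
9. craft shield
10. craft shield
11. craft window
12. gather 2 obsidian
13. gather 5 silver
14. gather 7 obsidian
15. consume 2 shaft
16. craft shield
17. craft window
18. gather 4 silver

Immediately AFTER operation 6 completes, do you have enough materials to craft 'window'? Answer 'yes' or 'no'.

After 1 (gather 2 silver): silver=2
After 2 (gather 7 silver): silver=9
After 3 (craft window): silver=6 window=1
After 4 (craft window): silver=3 window=2
After 5 (gather 6 flax): flax=6 silver=3 window=2
After 6 (gather 6 obsidian): flax=6 obsidian=6 silver=3 window=2

Answer: yes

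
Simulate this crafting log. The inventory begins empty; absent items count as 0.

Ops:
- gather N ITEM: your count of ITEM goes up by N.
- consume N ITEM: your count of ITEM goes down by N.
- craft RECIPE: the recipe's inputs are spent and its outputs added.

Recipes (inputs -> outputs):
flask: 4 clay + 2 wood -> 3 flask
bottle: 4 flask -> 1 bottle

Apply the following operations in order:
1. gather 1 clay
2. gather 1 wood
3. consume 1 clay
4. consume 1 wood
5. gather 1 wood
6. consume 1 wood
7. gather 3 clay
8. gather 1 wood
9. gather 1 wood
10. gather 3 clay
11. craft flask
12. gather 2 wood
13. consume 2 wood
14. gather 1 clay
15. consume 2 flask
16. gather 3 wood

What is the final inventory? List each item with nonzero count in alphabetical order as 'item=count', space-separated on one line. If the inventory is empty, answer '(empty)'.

Answer: clay=3 flask=1 wood=3

Derivation:
After 1 (gather 1 clay): clay=1
After 2 (gather 1 wood): clay=1 wood=1
After 3 (consume 1 clay): wood=1
After 4 (consume 1 wood): (empty)
After 5 (gather 1 wood): wood=1
After 6 (consume 1 wood): (empty)
After 7 (gather 3 clay): clay=3
After 8 (gather 1 wood): clay=3 wood=1
After 9 (gather 1 wood): clay=3 wood=2
After 10 (gather 3 clay): clay=6 wood=2
After 11 (craft flask): clay=2 flask=3
After 12 (gather 2 wood): clay=2 flask=3 wood=2
After 13 (consume 2 wood): clay=2 flask=3
After 14 (gather 1 clay): clay=3 flask=3
After 15 (consume 2 flask): clay=3 flask=1
After 16 (gather 3 wood): clay=3 flask=1 wood=3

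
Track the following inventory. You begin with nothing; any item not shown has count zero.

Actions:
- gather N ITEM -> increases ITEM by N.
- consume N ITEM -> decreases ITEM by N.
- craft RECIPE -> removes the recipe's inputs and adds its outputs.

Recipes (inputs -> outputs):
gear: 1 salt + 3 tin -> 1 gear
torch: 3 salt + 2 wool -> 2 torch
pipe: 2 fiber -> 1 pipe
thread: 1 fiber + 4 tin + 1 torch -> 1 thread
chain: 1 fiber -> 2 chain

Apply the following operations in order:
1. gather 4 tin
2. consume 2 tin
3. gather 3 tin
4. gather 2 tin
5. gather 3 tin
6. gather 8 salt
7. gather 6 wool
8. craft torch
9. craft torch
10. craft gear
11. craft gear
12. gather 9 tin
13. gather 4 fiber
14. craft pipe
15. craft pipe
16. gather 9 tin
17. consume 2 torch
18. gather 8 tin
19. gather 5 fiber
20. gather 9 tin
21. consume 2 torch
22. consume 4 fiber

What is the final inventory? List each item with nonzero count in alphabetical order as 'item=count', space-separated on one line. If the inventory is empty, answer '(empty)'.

Answer: fiber=1 gear=2 pipe=2 tin=39 wool=2

Derivation:
After 1 (gather 4 tin): tin=4
After 2 (consume 2 tin): tin=2
After 3 (gather 3 tin): tin=5
After 4 (gather 2 tin): tin=7
After 5 (gather 3 tin): tin=10
After 6 (gather 8 salt): salt=8 tin=10
After 7 (gather 6 wool): salt=8 tin=10 wool=6
After 8 (craft torch): salt=5 tin=10 torch=2 wool=4
After 9 (craft torch): salt=2 tin=10 torch=4 wool=2
After 10 (craft gear): gear=1 salt=1 tin=7 torch=4 wool=2
After 11 (craft gear): gear=2 tin=4 torch=4 wool=2
After 12 (gather 9 tin): gear=2 tin=13 torch=4 wool=2
After 13 (gather 4 fiber): fiber=4 gear=2 tin=13 torch=4 wool=2
After 14 (craft pipe): fiber=2 gear=2 pipe=1 tin=13 torch=4 wool=2
After 15 (craft pipe): gear=2 pipe=2 tin=13 torch=4 wool=2
After 16 (gather 9 tin): gear=2 pipe=2 tin=22 torch=4 wool=2
After 17 (consume 2 torch): gear=2 pipe=2 tin=22 torch=2 wool=2
After 18 (gather 8 tin): gear=2 pipe=2 tin=30 torch=2 wool=2
After 19 (gather 5 fiber): fiber=5 gear=2 pipe=2 tin=30 torch=2 wool=2
After 20 (gather 9 tin): fiber=5 gear=2 pipe=2 tin=39 torch=2 wool=2
After 21 (consume 2 torch): fiber=5 gear=2 pipe=2 tin=39 wool=2
After 22 (consume 4 fiber): fiber=1 gear=2 pipe=2 tin=39 wool=2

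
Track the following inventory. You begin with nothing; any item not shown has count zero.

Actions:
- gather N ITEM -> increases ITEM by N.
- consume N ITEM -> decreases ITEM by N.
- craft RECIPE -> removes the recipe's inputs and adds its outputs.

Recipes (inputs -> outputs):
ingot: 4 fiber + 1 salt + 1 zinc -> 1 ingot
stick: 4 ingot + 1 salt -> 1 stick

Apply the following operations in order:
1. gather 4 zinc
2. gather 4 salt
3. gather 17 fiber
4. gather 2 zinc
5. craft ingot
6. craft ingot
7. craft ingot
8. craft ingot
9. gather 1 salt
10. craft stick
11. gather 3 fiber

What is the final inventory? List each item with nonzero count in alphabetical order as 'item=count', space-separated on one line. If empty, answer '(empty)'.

Answer: fiber=4 stick=1 zinc=2

Derivation:
After 1 (gather 4 zinc): zinc=4
After 2 (gather 4 salt): salt=4 zinc=4
After 3 (gather 17 fiber): fiber=17 salt=4 zinc=4
After 4 (gather 2 zinc): fiber=17 salt=4 zinc=6
After 5 (craft ingot): fiber=13 ingot=1 salt=3 zinc=5
After 6 (craft ingot): fiber=9 ingot=2 salt=2 zinc=4
After 7 (craft ingot): fiber=5 ingot=3 salt=1 zinc=3
After 8 (craft ingot): fiber=1 ingot=4 zinc=2
After 9 (gather 1 salt): fiber=1 ingot=4 salt=1 zinc=2
After 10 (craft stick): fiber=1 stick=1 zinc=2
After 11 (gather 3 fiber): fiber=4 stick=1 zinc=2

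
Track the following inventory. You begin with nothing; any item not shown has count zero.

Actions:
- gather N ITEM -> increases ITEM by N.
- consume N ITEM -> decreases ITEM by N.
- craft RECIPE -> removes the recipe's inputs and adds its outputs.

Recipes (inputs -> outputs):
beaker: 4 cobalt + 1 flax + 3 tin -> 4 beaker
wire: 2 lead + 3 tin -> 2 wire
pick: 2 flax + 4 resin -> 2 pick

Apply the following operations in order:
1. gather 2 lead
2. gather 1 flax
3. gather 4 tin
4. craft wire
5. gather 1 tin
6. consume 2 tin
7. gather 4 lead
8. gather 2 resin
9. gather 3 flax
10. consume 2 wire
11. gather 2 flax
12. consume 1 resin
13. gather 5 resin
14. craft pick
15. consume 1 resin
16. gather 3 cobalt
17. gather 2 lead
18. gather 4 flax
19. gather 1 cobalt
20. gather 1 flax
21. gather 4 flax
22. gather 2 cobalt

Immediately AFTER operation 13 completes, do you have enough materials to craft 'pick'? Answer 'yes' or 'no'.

Answer: yes

Derivation:
After 1 (gather 2 lead): lead=2
After 2 (gather 1 flax): flax=1 lead=2
After 3 (gather 4 tin): flax=1 lead=2 tin=4
After 4 (craft wire): flax=1 tin=1 wire=2
After 5 (gather 1 tin): flax=1 tin=2 wire=2
After 6 (consume 2 tin): flax=1 wire=2
After 7 (gather 4 lead): flax=1 lead=4 wire=2
After 8 (gather 2 resin): flax=1 lead=4 resin=2 wire=2
After 9 (gather 3 flax): flax=4 lead=4 resin=2 wire=2
After 10 (consume 2 wire): flax=4 lead=4 resin=2
After 11 (gather 2 flax): flax=6 lead=4 resin=2
After 12 (consume 1 resin): flax=6 lead=4 resin=1
After 13 (gather 5 resin): flax=6 lead=4 resin=6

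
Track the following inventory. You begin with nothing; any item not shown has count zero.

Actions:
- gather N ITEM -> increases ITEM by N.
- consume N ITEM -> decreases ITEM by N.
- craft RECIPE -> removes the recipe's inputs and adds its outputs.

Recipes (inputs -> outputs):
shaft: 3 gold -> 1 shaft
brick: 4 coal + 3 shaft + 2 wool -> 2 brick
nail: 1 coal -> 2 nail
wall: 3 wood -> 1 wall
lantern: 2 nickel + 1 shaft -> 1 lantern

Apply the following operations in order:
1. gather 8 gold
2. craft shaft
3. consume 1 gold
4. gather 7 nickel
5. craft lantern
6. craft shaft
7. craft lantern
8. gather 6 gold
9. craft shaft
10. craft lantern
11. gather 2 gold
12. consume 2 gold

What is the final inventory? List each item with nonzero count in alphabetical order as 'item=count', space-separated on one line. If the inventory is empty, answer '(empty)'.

Answer: gold=4 lantern=3 nickel=1

Derivation:
After 1 (gather 8 gold): gold=8
After 2 (craft shaft): gold=5 shaft=1
After 3 (consume 1 gold): gold=4 shaft=1
After 4 (gather 7 nickel): gold=4 nickel=7 shaft=1
After 5 (craft lantern): gold=4 lantern=1 nickel=5
After 6 (craft shaft): gold=1 lantern=1 nickel=5 shaft=1
After 7 (craft lantern): gold=1 lantern=2 nickel=3
After 8 (gather 6 gold): gold=7 lantern=2 nickel=3
After 9 (craft shaft): gold=4 lantern=2 nickel=3 shaft=1
After 10 (craft lantern): gold=4 lantern=3 nickel=1
After 11 (gather 2 gold): gold=6 lantern=3 nickel=1
After 12 (consume 2 gold): gold=4 lantern=3 nickel=1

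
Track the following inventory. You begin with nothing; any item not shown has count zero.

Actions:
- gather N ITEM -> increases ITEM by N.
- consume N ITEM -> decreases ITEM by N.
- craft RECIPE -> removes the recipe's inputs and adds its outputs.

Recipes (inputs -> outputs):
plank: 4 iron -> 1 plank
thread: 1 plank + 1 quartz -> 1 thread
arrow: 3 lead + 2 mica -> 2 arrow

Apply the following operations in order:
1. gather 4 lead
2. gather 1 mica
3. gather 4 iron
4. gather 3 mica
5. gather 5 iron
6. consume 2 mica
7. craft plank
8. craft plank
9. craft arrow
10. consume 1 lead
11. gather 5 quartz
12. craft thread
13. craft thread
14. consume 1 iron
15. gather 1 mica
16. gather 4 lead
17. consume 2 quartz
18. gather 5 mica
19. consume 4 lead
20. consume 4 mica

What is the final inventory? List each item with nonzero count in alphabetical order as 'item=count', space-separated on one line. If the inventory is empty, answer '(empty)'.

Answer: arrow=2 mica=2 quartz=1 thread=2

Derivation:
After 1 (gather 4 lead): lead=4
After 2 (gather 1 mica): lead=4 mica=1
After 3 (gather 4 iron): iron=4 lead=4 mica=1
After 4 (gather 3 mica): iron=4 lead=4 mica=4
After 5 (gather 5 iron): iron=9 lead=4 mica=4
After 6 (consume 2 mica): iron=9 lead=4 mica=2
After 7 (craft plank): iron=5 lead=4 mica=2 plank=1
After 8 (craft plank): iron=1 lead=4 mica=2 plank=2
After 9 (craft arrow): arrow=2 iron=1 lead=1 plank=2
After 10 (consume 1 lead): arrow=2 iron=1 plank=2
After 11 (gather 5 quartz): arrow=2 iron=1 plank=2 quartz=5
After 12 (craft thread): arrow=2 iron=1 plank=1 quartz=4 thread=1
After 13 (craft thread): arrow=2 iron=1 quartz=3 thread=2
After 14 (consume 1 iron): arrow=2 quartz=3 thread=2
After 15 (gather 1 mica): arrow=2 mica=1 quartz=3 thread=2
After 16 (gather 4 lead): arrow=2 lead=4 mica=1 quartz=3 thread=2
After 17 (consume 2 quartz): arrow=2 lead=4 mica=1 quartz=1 thread=2
After 18 (gather 5 mica): arrow=2 lead=4 mica=6 quartz=1 thread=2
After 19 (consume 4 lead): arrow=2 mica=6 quartz=1 thread=2
After 20 (consume 4 mica): arrow=2 mica=2 quartz=1 thread=2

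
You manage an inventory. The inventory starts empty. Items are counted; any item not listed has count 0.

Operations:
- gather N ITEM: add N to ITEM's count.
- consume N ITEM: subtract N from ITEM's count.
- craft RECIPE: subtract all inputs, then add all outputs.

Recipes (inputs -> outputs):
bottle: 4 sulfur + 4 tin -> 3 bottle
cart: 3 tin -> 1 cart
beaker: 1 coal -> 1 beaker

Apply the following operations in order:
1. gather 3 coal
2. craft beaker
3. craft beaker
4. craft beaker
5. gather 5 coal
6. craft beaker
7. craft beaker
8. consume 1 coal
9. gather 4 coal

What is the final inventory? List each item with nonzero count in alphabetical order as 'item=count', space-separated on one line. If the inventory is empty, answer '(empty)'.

After 1 (gather 3 coal): coal=3
After 2 (craft beaker): beaker=1 coal=2
After 3 (craft beaker): beaker=2 coal=1
After 4 (craft beaker): beaker=3
After 5 (gather 5 coal): beaker=3 coal=5
After 6 (craft beaker): beaker=4 coal=4
After 7 (craft beaker): beaker=5 coal=3
After 8 (consume 1 coal): beaker=5 coal=2
After 9 (gather 4 coal): beaker=5 coal=6

Answer: beaker=5 coal=6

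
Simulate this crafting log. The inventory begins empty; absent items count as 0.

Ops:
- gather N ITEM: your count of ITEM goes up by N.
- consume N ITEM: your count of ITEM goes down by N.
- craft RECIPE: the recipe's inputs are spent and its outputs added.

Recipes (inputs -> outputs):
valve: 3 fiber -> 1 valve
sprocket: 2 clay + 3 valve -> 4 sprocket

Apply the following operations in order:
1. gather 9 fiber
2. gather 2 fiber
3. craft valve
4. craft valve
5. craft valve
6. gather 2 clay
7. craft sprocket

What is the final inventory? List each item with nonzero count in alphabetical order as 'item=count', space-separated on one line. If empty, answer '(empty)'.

After 1 (gather 9 fiber): fiber=9
After 2 (gather 2 fiber): fiber=11
After 3 (craft valve): fiber=8 valve=1
After 4 (craft valve): fiber=5 valve=2
After 5 (craft valve): fiber=2 valve=3
After 6 (gather 2 clay): clay=2 fiber=2 valve=3
After 7 (craft sprocket): fiber=2 sprocket=4

Answer: fiber=2 sprocket=4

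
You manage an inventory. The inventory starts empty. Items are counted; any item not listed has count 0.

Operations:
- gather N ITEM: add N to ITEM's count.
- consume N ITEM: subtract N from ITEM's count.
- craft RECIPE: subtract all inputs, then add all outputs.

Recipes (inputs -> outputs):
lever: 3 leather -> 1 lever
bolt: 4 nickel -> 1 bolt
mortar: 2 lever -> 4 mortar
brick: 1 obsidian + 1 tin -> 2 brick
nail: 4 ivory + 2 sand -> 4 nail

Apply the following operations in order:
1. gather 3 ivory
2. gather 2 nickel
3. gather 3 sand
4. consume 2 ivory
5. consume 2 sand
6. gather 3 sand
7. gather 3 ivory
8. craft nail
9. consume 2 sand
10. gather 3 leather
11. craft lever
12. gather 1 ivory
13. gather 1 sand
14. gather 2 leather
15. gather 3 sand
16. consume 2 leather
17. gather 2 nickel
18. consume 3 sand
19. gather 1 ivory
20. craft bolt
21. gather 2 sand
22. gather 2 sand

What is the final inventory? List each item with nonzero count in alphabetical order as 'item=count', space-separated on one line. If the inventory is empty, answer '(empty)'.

Answer: bolt=1 ivory=2 lever=1 nail=4 sand=5

Derivation:
After 1 (gather 3 ivory): ivory=3
After 2 (gather 2 nickel): ivory=3 nickel=2
After 3 (gather 3 sand): ivory=3 nickel=2 sand=3
After 4 (consume 2 ivory): ivory=1 nickel=2 sand=3
After 5 (consume 2 sand): ivory=1 nickel=2 sand=1
After 6 (gather 3 sand): ivory=1 nickel=2 sand=4
After 7 (gather 3 ivory): ivory=4 nickel=2 sand=4
After 8 (craft nail): nail=4 nickel=2 sand=2
After 9 (consume 2 sand): nail=4 nickel=2
After 10 (gather 3 leather): leather=3 nail=4 nickel=2
After 11 (craft lever): lever=1 nail=4 nickel=2
After 12 (gather 1 ivory): ivory=1 lever=1 nail=4 nickel=2
After 13 (gather 1 sand): ivory=1 lever=1 nail=4 nickel=2 sand=1
After 14 (gather 2 leather): ivory=1 leather=2 lever=1 nail=4 nickel=2 sand=1
After 15 (gather 3 sand): ivory=1 leather=2 lever=1 nail=4 nickel=2 sand=4
After 16 (consume 2 leather): ivory=1 lever=1 nail=4 nickel=2 sand=4
After 17 (gather 2 nickel): ivory=1 lever=1 nail=4 nickel=4 sand=4
After 18 (consume 3 sand): ivory=1 lever=1 nail=4 nickel=4 sand=1
After 19 (gather 1 ivory): ivory=2 lever=1 nail=4 nickel=4 sand=1
After 20 (craft bolt): bolt=1 ivory=2 lever=1 nail=4 sand=1
After 21 (gather 2 sand): bolt=1 ivory=2 lever=1 nail=4 sand=3
After 22 (gather 2 sand): bolt=1 ivory=2 lever=1 nail=4 sand=5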